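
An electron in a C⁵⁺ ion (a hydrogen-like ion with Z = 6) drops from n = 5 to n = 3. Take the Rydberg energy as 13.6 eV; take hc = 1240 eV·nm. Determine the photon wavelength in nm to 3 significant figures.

35.6 nm

For Z = 6 the level energies scale as Z², so the effective Rydberg energy is 13.6 × 36 = 489.6 eV.
ΔE = 489.6 × (1/3² − 1/5²) = 489.6 × 0.07111 = 34.82 eV.
λ = hc/ΔE = 1240 / 34.82 = 35.6 nm.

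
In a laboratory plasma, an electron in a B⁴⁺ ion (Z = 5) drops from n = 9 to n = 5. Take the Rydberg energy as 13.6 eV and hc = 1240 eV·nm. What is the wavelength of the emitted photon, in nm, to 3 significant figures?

132 nm

For Z = 5 the level energies scale as Z², so the effective Rydberg energy is 13.6 × 25 = 340.0 eV.
ΔE = 340.0 × (1/5² − 1/9²) = 340.0 × 0.02765 = 9.402 eV.
λ = hc/ΔE = 1240 / 9.402 = 132 nm.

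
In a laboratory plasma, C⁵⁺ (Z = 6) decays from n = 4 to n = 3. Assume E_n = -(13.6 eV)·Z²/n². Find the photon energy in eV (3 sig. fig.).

23.8 eV

The Bohr energies scale as Z², so for Z = 6: E_n = −489.6/n² eV.
E_4 = −489.6/16 = −30.60 eV and E_3 = −489.6/9 = −54.40 eV.
The photon energy is |E_4 − E_3| = 23.8 eV.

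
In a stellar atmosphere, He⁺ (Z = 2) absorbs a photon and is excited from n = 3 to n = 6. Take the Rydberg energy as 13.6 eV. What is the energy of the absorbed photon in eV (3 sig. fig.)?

4.53 eV

The Bohr energies scale as Z², so for Z = 2: E_n = −54.40/n² eV.
E_6 = −54.40/36 = −1.511 eV and E_3 = −54.40/9 = −6.044 eV.
The photon energy is |E_6 − E_3| = 4.53 eV.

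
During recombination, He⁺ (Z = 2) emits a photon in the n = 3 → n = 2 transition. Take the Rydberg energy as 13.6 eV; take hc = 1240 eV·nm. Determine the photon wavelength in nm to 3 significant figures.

164 nm

For Z = 2 the level energies scale as Z², so the effective Rydberg energy is 13.6 × 4 = 54.40 eV.
ΔE = 54.40 × (1/2² − 1/3²) = 54.40 × 0.1389 = 7.556 eV.
λ = hc/ΔE = 1240 / 7.556 = 164 nm.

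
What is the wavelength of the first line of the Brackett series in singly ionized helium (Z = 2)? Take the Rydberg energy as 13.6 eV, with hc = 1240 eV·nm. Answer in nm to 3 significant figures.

1010 nm

The Brackett series terminates on n_f = 4; the first line has n_i = 4+1 = 5.
ΔE = 54.40 × (1/4² − 1/5²) = 1.224 eV.
λ = 1240 / 1.224 = 1010 nm.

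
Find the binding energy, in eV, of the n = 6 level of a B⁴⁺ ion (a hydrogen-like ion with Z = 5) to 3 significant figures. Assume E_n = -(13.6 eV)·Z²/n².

9.44 eV

E_n = −13.6 Z²/n² = −340.0/n² eV for Z = 5.
E_6 = −340.0/36 = −9.44 eV, so ionization (to E = 0) requires 9.44 eV.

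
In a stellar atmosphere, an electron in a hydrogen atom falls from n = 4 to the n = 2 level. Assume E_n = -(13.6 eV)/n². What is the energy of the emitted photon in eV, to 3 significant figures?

2.55 eV

E_4 = −13.60/16 = −0.8500 eV and E_2 = −13.60/4 = −3.400 eV.
The photon energy is |E_4 − E_2| = 2.55 eV.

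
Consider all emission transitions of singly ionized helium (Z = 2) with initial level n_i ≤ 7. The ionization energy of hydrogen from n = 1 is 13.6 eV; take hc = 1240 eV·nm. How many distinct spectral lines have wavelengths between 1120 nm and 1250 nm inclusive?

1

Enumerate all n_i → n_f pairs with 1 ≤ n_f < n_i ≤ 7 and compute λ = 1240 / [13.6·4·(1/n_f² − 1/n_i²)].
Lines falling in [1120, 1250] nm: 7→5 (1163 nm).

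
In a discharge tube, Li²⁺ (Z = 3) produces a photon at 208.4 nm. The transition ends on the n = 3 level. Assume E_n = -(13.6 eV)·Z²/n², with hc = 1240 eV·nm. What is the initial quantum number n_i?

The photon energy is ΔE = hc/λ = 1240 / 208.4 = 5.950 eV.
With Z = 3, ΔE = 122.4 × (1/n_f² − 1/n_i²), so 1/n_f² − 1/n_i² = 0.04861.
With n_f = 3: 1/n_i² = 1/9 − 0.04861 = 0.06250, so n_i ≈ 4.00.

n_i = 4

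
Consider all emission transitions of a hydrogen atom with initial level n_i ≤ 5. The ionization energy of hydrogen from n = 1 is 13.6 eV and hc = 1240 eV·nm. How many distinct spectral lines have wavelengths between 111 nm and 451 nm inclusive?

2

Enumerate all n_i → n_f pairs with 1 ≤ n_f < n_i ≤ 5 and compute λ = 1240 / [13.6·1·(1/n_f² − 1/n_i²)].
Lines falling in [111, 451] nm: 2→1 (121.6 nm), 5→2 (434.2 nm).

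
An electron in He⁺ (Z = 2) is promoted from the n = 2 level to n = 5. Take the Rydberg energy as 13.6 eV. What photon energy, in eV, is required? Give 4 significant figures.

The Bohr energies scale as Z², so for Z = 2: E_n = −54.40/n² eV.
E_5 = −54.40/25 = −2.176 eV and E_2 = −54.40/4 = −13.60 eV.
The photon energy is |E_5 − E_2| = 11.42 eV.

11.42 eV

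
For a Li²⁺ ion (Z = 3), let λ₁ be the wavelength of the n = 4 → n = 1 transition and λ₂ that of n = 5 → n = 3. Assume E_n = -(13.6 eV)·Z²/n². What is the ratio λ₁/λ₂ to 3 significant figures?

0.0759

λ ∝ 1/ΔE ∝ 1/(1/n_f² − 1/n_i²), and the Z² and hc factors cancel in the ratio.
λ₁/λ₂ = (1/3² − 1/5²)/(1/1² − 1/4²) = 0.07111/0.9375 = 0.0759.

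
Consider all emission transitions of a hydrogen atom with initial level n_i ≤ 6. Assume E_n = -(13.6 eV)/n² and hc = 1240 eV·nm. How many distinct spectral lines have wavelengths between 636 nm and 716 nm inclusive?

1

Enumerate all n_i → n_f pairs with 1 ≤ n_f < n_i ≤ 6 and compute λ = 1240 / [13.6·1·(1/n_f² − 1/n_i²)].
Lines falling in [636, 716] nm: 3→2 (656.5 nm).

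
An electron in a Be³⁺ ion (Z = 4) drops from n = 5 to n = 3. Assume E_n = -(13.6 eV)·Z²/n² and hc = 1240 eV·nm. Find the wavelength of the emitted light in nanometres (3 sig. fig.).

For Z = 4 the level energies scale as Z², so the effective Rydberg energy is 13.6 × 16 = 217.6 eV.
ΔE = 217.6 × (1/3² − 1/5²) = 217.6 × 0.07111 = 15.47 eV.
λ = hc/ΔE = 1240 / 15.47 = 80.1 nm.

80.1 nm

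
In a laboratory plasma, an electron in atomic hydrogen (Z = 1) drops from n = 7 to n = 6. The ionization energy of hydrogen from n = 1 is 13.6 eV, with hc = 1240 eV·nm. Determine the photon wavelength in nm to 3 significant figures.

12400 nm

ΔE = 13.60 × (1/6² − 1/7²) = 13.60 × 0.007370 = 0.1002 eV.
λ = hc/ΔE = 1240 / 0.1002 = 12400 nm.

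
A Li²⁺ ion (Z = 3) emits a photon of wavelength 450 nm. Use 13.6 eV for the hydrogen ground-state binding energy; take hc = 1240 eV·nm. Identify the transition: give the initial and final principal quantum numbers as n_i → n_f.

The photon energy is ΔE = hc/λ = 1240 / 450 = 2.756 eV.
With Z = 3, ΔE = 122.4 × (1/n_f² − 1/n_i²), so 1/n_f² − 1/n_i² = 0.02251.
Trying n_f = 4 gives 1/n_i² = 0.03999, i.e. n_i ≈ 5; this pair matches.

n_i = 5, n_f = 4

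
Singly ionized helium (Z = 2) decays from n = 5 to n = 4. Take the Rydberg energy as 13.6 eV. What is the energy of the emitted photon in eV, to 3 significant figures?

1.22 eV

The Bohr energies scale as Z², so for Z = 2: E_n = −54.40/n² eV.
E_5 = −54.40/25 = −2.176 eV and E_4 = −54.40/16 = −3.400 eV.
The photon energy is |E_5 − E_4| = 1.22 eV.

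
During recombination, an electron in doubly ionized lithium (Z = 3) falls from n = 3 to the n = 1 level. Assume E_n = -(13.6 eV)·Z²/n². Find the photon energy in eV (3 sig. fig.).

109 eV

The Bohr energies scale as Z², so for Z = 3: E_n = −122.4/n² eV.
E_3 = −122.4/9 = −13.60 eV and E_1 = −122.4/1 = −122.4 eV.
The photon energy is |E_3 − E_1| = 109 eV.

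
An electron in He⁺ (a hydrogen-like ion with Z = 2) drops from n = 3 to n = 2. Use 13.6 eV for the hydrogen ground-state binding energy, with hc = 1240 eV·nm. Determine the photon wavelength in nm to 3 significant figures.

164 nm

For Z = 2 the level energies scale as Z², so the effective Rydberg energy is 13.6 × 4 = 54.40 eV.
ΔE = 54.40 × (1/2² − 1/3²) = 54.40 × 0.1389 = 7.556 eV.
λ = hc/ΔE = 1240 / 7.556 = 164 nm.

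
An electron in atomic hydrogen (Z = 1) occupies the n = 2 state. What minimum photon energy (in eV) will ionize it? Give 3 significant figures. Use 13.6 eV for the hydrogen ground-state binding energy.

E_2 = −13.60/4 = −3.40 eV, so ionization (to E = 0) requires 3.40 eV.

3.40 eV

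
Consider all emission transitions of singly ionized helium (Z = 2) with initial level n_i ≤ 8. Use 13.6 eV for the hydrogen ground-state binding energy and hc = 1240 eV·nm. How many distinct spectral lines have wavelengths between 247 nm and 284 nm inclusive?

Enumerate all n_i → n_f pairs with 1 ≤ n_f < n_i ≤ 8 and compute λ = 1240 / [13.6·4·(1/n_f² − 1/n_i²)].
Lines falling in [247, 284] nm: 7→3 (251.3 nm), 6→3 (273.5 nm).

2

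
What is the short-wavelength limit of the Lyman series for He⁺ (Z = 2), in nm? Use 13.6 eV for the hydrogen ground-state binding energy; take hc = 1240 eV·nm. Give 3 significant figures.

22.8 nm

The Lyman series has lower level n_f = 1; the series limit corresponds to n_i → ∞.
ΔE_max = 13.6 × 4 / 1² = 54.40 eV.
λ_min = 1240 / 54.40 = 22.8 nm.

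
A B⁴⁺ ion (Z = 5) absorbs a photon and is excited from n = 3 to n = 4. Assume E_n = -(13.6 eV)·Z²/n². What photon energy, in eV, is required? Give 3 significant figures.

The Bohr energies scale as Z², so for Z = 5: E_n = −340.0/n² eV.
E_4 = −340.0/16 = −21.25 eV and E_3 = −340.0/9 = −37.78 eV.
The photon energy is |E_4 − E_3| = 16.5 eV.

16.5 eV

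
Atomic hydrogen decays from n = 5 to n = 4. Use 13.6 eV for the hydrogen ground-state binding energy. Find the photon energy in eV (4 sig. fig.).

E_5 = −13.60/25 = −0.5440 eV and E_4 = −13.60/16 = −0.8500 eV.
The photon energy is |E_5 − E_4| = 0.3060 eV.

0.3060 eV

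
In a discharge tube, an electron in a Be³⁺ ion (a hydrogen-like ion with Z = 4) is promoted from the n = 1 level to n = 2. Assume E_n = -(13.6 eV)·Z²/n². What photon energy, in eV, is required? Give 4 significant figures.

The Bohr energies scale as Z², so for Z = 4: E_n = −217.6/n² eV.
E_2 = −217.6/4 = −54.40 eV and E_1 = −217.6/1 = −217.6 eV.
The photon energy is |E_2 − E_1| = 163.2 eV.

163.2 eV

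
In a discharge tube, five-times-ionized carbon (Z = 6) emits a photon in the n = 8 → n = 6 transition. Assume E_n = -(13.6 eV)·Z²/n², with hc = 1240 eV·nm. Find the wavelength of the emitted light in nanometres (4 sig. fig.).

208.4 nm

For Z = 6 the level energies scale as Z², so the effective Rydberg energy is 13.6 × 36 = 489.6 eV.
ΔE = 489.6 × (1/6² − 1/8²) = 489.6 × 0.01215 = 5.950 eV.
λ = hc/ΔE = 1240 / 5.950 = 208.4 nm.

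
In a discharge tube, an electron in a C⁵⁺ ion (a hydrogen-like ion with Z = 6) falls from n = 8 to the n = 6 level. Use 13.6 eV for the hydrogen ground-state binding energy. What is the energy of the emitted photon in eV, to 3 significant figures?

The Bohr energies scale as Z², so for Z = 6: E_n = −489.6/n² eV.
E_8 = −489.6/64 = −7.650 eV and E_6 = −489.6/36 = −13.60 eV.
The photon energy is |E_8 − E_6| = 5.95 eV.

5.95 eV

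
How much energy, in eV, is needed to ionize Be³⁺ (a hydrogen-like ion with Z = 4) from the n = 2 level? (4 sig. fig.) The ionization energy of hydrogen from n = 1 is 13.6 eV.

E_n = −13.6 Z²/n² = −217.6/n² eV for Z = 4.
E_2 = −217.6/4 = −54.40 eV, so ionization (to E = 0) requires 54.40 eV.

54.40 eV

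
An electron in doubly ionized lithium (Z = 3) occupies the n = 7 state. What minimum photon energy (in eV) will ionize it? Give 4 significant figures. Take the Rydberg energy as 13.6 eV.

2.498 eV

E_n = −13.6 Z²/n² = −122.4/n² eV for Z = 3.
E_7 = −122.4/49 = −2.498 eV, so ionization (to E = 0) requires 2.498 eV.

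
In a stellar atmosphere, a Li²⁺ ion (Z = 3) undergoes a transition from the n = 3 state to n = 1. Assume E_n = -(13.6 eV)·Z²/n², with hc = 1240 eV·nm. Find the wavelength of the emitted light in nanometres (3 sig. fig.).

11.4 nm

For Z = 3 the level energies scale as Z², so the effective Rydberg energy is 13.6 × 9 = 122.4 eV.
ΔE = 122.4 × (1/1² − 1/3²) = 122.4 × 0.8889 = 108.8 eV.
λ = hc/ΔE = 1240 / 108.8 = 11.4 nm.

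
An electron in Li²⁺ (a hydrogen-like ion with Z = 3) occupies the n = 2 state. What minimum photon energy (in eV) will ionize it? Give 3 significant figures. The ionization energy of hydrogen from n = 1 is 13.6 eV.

E_n = −13.6 Z²/n² = −122.4/n² eV for Z = 3.
E_2 = −122.4/4 = −30.6 eV, so ionization (to E = 0) requires 30.6 eV.

30.6 eV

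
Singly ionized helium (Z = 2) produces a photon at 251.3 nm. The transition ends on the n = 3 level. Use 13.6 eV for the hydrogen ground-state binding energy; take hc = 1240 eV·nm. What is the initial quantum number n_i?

n_i = 7

The photon energy is ΔE = hc/λ = 1240 / 251.3 = 4.934 eV.
With Z = 2, ΔE = 54.40 × (1/n_f² − 1/n_i²), so 1/n_f² − 1/n_i² = 0.09070.
With n_f = 3: 1/n_i² = 1/9 − 0.09070 = 0.02041, so n_i ≈ 7.00.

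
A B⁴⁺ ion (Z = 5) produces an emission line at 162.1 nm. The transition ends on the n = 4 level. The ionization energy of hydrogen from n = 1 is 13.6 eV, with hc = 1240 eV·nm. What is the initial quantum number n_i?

The photon energy is ΔE = hc/λ = 1240 / 162.1 = 7.650 eV.
With Z = 5, ΔE = 340.0 × (1/n_f² − 1/n_i²), so 1/n_f² − 1/n_i² = 0.02250.
With n_f = 4: 1/n_i² = 1/16 − 0.02250 = 0.04000, so n_i ≈ 5.00.

n_i = 5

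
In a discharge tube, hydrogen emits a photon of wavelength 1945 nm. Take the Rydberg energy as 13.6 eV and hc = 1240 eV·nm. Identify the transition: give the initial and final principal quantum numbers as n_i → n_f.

The photon energy is ΔE = hc/λ = 1240 / 1945 = 0.6375 eV.
With Z = 1, ΔE = 13.60 × (1/n_f² − 1/n_i²), so 1/n_f² − 1/n_i² = 0.04688.
Trying n_f = 4 gives 1/n_i² = 0.01562, i.e. n_i ≈ 8; this pair matches.

n_i = 8, n_f = 4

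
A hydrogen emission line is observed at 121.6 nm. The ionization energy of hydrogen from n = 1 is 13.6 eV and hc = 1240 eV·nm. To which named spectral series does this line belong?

ΔE = 1240/121.6 = 10.20 eV.
This matches 13.6 × (1/1² − 1/2²), so n_f = 1: the Lyman series.

Lyman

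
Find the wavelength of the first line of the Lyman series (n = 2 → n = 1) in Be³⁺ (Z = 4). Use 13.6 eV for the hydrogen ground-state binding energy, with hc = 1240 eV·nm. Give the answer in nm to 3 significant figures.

7.60 nm

The Lyman series terminates on n_f = 1; the first line has n_i = 1+1 = 2.
ΔE = 217.6 × (1/1² − 1/2²) = 163.2 eV.
λ = 1240 / 163.2 = 7.60 nm.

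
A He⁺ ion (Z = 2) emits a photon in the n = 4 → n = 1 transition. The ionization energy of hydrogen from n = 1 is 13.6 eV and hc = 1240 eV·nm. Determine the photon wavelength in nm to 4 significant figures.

24.31 nm

For Z = 2 the level energies scale as Z², so the effective Rydberg energy is 13.6 × 4 = 54.40 eV.
ΔE = 54.40 × (1/1² − 1/4²) = 54.40 × 0.9375 = 51.00 eV.
λ = hc/ΔE = 1240 / 51.00 = 24.31 nm.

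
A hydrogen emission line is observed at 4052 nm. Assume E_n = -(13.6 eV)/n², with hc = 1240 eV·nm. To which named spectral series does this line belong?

ΔE = 1240/4052 = 0.3060 eV.
This matches 13.6 × (1/4² − 1/5²), so n_f = 4: the Brackett series.

Brackett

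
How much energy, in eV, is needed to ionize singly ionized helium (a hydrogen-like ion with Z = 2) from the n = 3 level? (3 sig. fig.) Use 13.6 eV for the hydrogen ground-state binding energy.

E_n = −13.6 Z²/n² = −54.40/n² eV for Z = 2.
E_3 = −54.40/9 = −6.04 eV, so ionization (to E = 0) requires 6.04 eV.

6.04 eV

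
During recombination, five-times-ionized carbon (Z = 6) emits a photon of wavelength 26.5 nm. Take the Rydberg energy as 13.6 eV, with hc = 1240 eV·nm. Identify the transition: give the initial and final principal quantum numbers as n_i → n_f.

The photon energy is ΔE = hc/λ = 1240 / 26.5 = 46.79 eV.
With Z = 6, ΔE = 489.6 × (1/n_f² − 1/n_i²), so 1/n_f² − 1/n_i² = 0.09557.
Trying n_f = 3 gives 1/n_i² = 0.01554, i.e. n_i ≈ 8; this pair matches.

n_i = 8, n_f = 3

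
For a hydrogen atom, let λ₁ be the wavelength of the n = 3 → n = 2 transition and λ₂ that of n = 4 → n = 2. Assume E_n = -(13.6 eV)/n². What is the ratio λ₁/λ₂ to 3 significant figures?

λ ∝ 1/ΔE ∝ 1/(1/n_f² − 1/n_i²), and the Z² and hc factors cancel in the ratio.
λ₁/λ₂ = (1/2² − 1/4²)/(1/2² − 1/3²) = 0.1875/0.1389 = 1.35.

1.35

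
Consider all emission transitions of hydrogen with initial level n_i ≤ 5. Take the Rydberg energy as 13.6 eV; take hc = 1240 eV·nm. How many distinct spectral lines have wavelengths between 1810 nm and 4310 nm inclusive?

2

Enumerate all n_i → n_f pairs with 1 ≤ n_f < n_i ≤ 5 and compute λ = 1240 / [13.6·1·(1/n_f² − 1/n_i²)].
Lines falling in [1810, 4310] nm: 4→3 (1876 nm), 5→4 (4052 nm).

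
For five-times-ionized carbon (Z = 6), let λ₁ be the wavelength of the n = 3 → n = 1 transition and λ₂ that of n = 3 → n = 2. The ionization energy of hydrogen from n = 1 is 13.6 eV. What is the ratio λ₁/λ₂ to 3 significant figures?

0.156

λ ∝ 1/ΔE ∝ 1/(1/n_f² − 1/n_i²), and the Z² and hc factors cancel in the ratio.
λ₁/λ₂ = (1/2² − 1/3²)/(1/1² − 1/3²) = 0.1389/0.8889 = 0.156.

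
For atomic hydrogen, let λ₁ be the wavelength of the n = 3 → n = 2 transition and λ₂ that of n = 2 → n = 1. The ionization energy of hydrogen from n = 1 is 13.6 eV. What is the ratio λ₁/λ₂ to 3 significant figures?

λ ∝ 1/ΔE ∝ 1/(1/n_f² − 1/n_i²), and the Z² and hc factors cancel in the ratio.
λ₁/λ₂ = (1/1² − 1/2²)/(1/2² − 1/3²) = 0.7500/0.1389 = 5.40.

5.40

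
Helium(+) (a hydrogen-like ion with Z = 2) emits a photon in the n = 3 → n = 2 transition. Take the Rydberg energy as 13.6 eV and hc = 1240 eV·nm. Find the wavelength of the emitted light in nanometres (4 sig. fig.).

164.1 nm

For Z = 2 the level energies scale as Z², so the effective Rydberg energy is 13.6 × 4 = 54.40 eV.
ΔE = 54.40 × (1/2² − 1/3²) = 54.40 × 0.1389 = 7.556 eV.
λ = hc/ΔE = 1240 / 7.556 = 164.1 nm.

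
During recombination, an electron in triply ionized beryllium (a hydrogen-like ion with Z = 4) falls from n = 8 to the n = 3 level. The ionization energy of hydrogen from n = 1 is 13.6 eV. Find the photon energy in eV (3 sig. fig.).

20.8 eV

The Bohr energies scale as Z², so for Z = 4: E_n = −217.6/n² eV.
E_8 = −217.6/64 = −3.400 eV and E_3 = −217.6/9 = −24.18 eV.
The photon energy is |E_8 − E_3| = 20.8 eV.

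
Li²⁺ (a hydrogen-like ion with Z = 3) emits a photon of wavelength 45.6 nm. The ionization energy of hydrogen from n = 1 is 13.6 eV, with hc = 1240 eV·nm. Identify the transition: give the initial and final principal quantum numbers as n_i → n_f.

n_i = 6, n_f = 2

The photon energy is ΔE = hc/λ = 1240 / 45.6 = 27.19 eV.
With Z = 3, ΔE = 122.4 × (1/n_f² − 1/n_i²), so 1/n_f² − 1/n_i² = 0.2222.
Trying n_f = 2 gives 1/n_i² = 0.02784, i.e. n_i ≈ 6; this pair matches.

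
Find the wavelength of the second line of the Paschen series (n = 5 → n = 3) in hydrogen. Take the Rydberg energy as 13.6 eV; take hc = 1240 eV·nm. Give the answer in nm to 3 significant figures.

The Paschen series terminates on n_f = 3; the second line has n_i = 3+2 = 5.
ΔE = 13.60 × (1/3² − 1/5²) = 0.9671 eV.
λ = 1240 / 0.9671 = 1280 nm.

1280 nm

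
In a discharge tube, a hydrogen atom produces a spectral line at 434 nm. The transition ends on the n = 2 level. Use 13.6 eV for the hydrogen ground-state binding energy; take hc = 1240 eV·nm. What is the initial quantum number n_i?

n_i = 5

The photon energy is ΔE = hc/λ = 1240 / 434 = 2.857 eV.
With Z = 1, ΔE = 13.60 × (1/n_f² − 1/n_i²), so 1/n_f² − 1/n_i² = 0.2101.
With n_f = 2: 1/n_i² = 1/4 − 0.2101 = 0.03992, so n_i ≈ 5.01.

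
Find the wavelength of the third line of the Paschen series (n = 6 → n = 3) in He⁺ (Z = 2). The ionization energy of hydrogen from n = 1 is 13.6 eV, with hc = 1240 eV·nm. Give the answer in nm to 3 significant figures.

274 nm

The Paschen series terminates on n_f = 3; the third line has n_i = 3+3 = 6.
ΔE = 54.40 × (1/3² − 1/6²) = 4.533 eV.
λ = 1240 / 4.533 = 274 nm.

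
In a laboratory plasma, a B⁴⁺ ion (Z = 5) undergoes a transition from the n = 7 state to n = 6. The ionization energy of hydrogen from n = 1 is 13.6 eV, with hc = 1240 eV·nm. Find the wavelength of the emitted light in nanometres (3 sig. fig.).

For Z = 5 the level energies scale as Z², so the effective Rydberg energy is 13.6 × 25 = 340.0 eV.
ΔE = 340.0 × (1/6² − 1/7²) = 340.0 × 0.007370 = 2.506 eV.
λ = hc/ΔE = 1240 / 2.506 = 495 nm.

495 nm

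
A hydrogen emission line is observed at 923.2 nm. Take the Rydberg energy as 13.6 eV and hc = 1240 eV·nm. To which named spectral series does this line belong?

ΔE = 1240/923.2 = 1.343 eV.
This matches 13.6 × (1/3² − 1/9²), so n_f = 3: the Paschen series.

Paschen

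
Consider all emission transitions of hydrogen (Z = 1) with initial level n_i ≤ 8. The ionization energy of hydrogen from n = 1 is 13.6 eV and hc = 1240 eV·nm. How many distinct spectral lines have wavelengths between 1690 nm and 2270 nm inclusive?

Enumerate all n_i → n_f pairs with 1 ≤ n_f < n_i ≤ 8 and compute λ = 1240 / [13.6·1·(1/n_f² − 1/n_i²)].
Lines falling in [1690, 2270] nm: 4→3 (1876 nm), 8→4 (1945 nm), 7→4 (2166 nm).

3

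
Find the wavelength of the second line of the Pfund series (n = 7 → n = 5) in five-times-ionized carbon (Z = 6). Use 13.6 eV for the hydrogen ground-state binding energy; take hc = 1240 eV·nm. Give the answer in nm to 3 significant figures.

129 nm

The Pfund series terminates on n_f = 5; the second line has n_i = 5+2 = 7.
ΔE = 489.6 × (1/5² − 1/7²) = 9.592 eV.
λ = 1240 / 9.592 = 129 nm.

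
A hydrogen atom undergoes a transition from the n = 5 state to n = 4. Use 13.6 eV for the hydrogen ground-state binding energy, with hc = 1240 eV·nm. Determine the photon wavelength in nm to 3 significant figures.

ΔE = 13.60 × (1/4² − 1/5²) = 13.60 × 0.02250 = 0.3060 eV.
λ = hc/ΔE = 1240 / 0.3060 = 4050 nm.
This line belongs to the Brackett series.

4050 nm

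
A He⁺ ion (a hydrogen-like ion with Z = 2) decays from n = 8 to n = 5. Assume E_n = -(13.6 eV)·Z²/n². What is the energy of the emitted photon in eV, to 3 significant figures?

1.33 eV

The Bohr energies scale as Z², so for Z = 2: E_n = −54.40/n² eV.
E_8 = −54.40/64 = −0.8500 eV and E_5 = −54.40/25 = −2.176 eV.
The photon energy is |E_8 − E_5| = 1.33 eV.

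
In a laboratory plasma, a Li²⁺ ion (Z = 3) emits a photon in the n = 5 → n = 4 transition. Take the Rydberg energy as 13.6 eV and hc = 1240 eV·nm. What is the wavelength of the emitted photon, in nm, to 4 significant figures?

450.3 nm

For Z = 3 the level energies scale as Z², so the effective Rydberg energy is 13.6 × 9 = 122.4 eV.
ΔE = 122.4 × (1/4² − 1/5²) = 122.4 × 0.02250 = 2.754 eV.
λ = hc/ΔE = 1240 / 2.754 = 450.3 nm.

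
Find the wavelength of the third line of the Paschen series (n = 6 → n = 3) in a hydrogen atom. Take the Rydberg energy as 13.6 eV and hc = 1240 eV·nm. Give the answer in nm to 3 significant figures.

1090 nm

The Paschen series terminates on n_f = 3; the third line has n_i = 3+3 = 6.
ΔE = 13.60 × (1/3² − 1/6²) = 1.133 eV.
λ = 1240 / 1.133 = 1090 nm.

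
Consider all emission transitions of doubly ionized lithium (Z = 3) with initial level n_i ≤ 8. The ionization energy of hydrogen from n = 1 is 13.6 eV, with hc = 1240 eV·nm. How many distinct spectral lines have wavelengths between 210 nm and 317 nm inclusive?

Enumerate all n_i → n_f pairs with 1 ≤ n_f < n_i ≤ 8 and compute λ = 1240 / [13.6·9·(1/n_f² − 1/n_i²)].
Lines falling in [210, 317] nm: 8→4 (216.1 nm), 7→4 (240.7 nm), 6→4 (291.8 nm).

3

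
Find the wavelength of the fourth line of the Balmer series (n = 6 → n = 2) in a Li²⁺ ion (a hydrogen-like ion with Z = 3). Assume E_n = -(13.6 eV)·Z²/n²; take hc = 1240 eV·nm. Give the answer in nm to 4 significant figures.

45.59 nm

The Balmer series terminates on n_f = 2; the fourth line has n_i = 2+4 = 6.
ΔE = 122.4 × (1/2² − 1/6²) = 27.20 eV.
λ = 1240 / 27.20 = 45.59 nm.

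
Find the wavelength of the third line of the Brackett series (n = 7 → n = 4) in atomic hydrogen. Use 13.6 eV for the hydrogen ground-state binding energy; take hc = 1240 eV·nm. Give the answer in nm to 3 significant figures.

2170 nm

The Brackett series terminates on n_f = 4; the third line has n_i = 4+3 = 7.
ΔE = 13.60 × (1/4² − 1/7²) = 0.5724 eV.
λ = 1240 / 0.5724 = 2170 nm.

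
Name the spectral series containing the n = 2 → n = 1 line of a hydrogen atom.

The series is set by the lower level: n_f = 1 is the Lyman series.

Lyman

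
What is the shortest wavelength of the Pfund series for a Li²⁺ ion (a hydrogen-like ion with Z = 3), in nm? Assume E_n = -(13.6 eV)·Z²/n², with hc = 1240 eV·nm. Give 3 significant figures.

253 nm

The Pfund series has lower level n_f = 5; the series limit corresponds to n_i → ∞.
ΔE_max = 13.6 × 9 / 5² = 4.896 eV.
λ_min = 1240 / 4.896 = 253 nm.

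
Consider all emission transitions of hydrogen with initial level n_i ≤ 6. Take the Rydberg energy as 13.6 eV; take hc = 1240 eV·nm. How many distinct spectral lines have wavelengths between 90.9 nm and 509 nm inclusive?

8

Enumerate all n_i → n_f pairs with 1 ≤ n_f < n_i ≤ 6 and compute λ = 1240 / [13.6·1·(1/n_f² − 1/n_i²)].
Lines falling in [90.9, 509] nm: 6→1 (93.78 nm), 5→1 (94.98 nm), 4→1 (97.25 nm), 3→1 (102.6 nm), 2→1 (121.6 nm), 6→2 (410.3 nm), 5→2 (434.2 nm), 4→2 (486.3 nm).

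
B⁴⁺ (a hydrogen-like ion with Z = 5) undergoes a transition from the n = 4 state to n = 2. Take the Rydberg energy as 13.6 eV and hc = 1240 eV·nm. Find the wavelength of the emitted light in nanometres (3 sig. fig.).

For Z = 5 the level energies scale as Z², so the effective Rydberg energy is 13.6 × 25 = 340.0 eV.
ΔE = 340.0 × (1/2² − 1/4²) = 340.0 × 0.1875 = 63.75 eV.
λ = hc/ΔE = 1240 / 63.75 = 19.5 nm.

19.5 nm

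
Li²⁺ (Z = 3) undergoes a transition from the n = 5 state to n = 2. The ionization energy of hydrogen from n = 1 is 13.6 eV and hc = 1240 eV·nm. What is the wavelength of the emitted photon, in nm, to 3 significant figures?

48.2 nm

For Z = 3 the level energies scale as Z², so the effective Rydberg energy is 13.6 × 9 = 122.4 eV.
ΔE = 122.4 × (1/2² − 1/5²) = 122.4 × 0.2100 = 25.70 eV.
λ = hc/ΔE = 1240 / 25.70 = 48.2 nm.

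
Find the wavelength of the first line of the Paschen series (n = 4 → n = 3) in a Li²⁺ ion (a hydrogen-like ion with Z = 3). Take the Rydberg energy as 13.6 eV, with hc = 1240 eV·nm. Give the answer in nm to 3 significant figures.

The Paschen series terminates on n_f = 3; the first line has n_i = 3+1 = 4.
ΔE = 122.4 × (1/3² − 1/4²) = 5.950 eV.
λ = 1240 / 5.950 = 208 nm.

208 nm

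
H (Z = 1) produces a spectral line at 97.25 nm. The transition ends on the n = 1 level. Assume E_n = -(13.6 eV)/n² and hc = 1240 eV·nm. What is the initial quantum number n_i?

The photon energy is ΔE = hc/λ = 1240 / 97.25 = 12.75 eV.
With Z = 1, ΔE = 13.60 × (1/n_f² − 1/n_i²), so 1/n_f² − 1/n_i² = 0.9375.
With n_f = 1: 1/n_i² = 1/1 − 0.9375 = 0.06245, so n_i ≈ 4.00.

n_i = 4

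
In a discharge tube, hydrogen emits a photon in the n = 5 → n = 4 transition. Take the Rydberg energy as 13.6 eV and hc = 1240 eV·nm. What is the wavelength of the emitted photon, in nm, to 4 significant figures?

4052 nm

ΔE = 13.60 × (1/4² − 1/5²) = 13.60 × 0.02250 = 0.3060 eV.
λ = hc/ΔE = 1240 / 0.3060 = 4052 nm.
This line belongs to the Brackett series.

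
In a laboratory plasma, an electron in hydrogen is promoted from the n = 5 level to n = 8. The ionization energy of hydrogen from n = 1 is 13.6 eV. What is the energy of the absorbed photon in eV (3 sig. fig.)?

E_8 = −13.60/64 = −0.2125 eV and E_5 = −13.60/25 = −0.5440 eV.
The photon energy is |E_8 − E_5| = 0.332 eV.

0.332 eV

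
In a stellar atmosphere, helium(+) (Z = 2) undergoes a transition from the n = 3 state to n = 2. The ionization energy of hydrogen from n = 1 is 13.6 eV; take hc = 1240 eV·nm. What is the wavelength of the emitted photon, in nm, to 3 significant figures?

164 nm

For Z = 2 the level energies scale as Z², so the effective Rydberg energy is 13.6 × 4 = 54.40 eV.
ΔE = 54.40 × (1/2² − 1/3²) = 54.40 × 0.1389 = 7.556 eV.
λ = hc/ΔE = 1240 / 7.556 = 164 nm.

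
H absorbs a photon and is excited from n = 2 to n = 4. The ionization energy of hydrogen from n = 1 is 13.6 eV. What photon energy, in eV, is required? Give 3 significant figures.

E_4 = −13.60/16 = −0.8500 eV and E_2 = −13.60/4 = −3.400 eV.
The photon energy is |E_4 − E_2| = 2.55 eV.

2.55 eV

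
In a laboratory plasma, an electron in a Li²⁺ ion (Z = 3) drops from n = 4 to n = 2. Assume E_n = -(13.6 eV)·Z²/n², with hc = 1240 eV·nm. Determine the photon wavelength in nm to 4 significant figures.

54.03 nm

For Z = 3 the level energies scale as Z², so the effective Rydberg energy is 13.6 × 9 = 122.4 eV.
ΔE = 122.4 × (1/2² − 1/4²) = 122.4 × 0.1875 = 22.95 eV.
λ = hc/ΔE = 1240 / 22.95 = 54.03 nm.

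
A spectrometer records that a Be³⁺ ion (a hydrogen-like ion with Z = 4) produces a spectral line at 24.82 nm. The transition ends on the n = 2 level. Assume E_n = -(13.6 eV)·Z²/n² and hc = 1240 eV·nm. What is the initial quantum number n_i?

The photon energy is ΔE = hc/λ = 1240 / 24.82 = 49.96 eV.
With Z = 4, ΔE = 217.6 × (1/n_f² − 1/n_i²), so 1/n_f² − 1/n_i² = 0.2296.
With n_f = 2: 1/n_i² = 1/4 − 0.2296 = 0.02041, so n_i ≈ 7.00.

n_i = 7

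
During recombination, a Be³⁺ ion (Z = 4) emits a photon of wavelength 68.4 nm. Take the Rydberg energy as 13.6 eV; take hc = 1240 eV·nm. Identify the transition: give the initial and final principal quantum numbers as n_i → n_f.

The photon energy is ΔE = hc/λ = 1240 / 68.4 = 18.13 eV.
With Z = 4, ΔE = 217.6 × (1/n_f² − 1/n_i²), so 1/n_f² − 1/n_i² = 0.08331.
Trying n_f = 3 gives 1/n_i² = 0.02780, i.e. n_i ≈ 6; this pair matches.

n_i = 6, n_f = 3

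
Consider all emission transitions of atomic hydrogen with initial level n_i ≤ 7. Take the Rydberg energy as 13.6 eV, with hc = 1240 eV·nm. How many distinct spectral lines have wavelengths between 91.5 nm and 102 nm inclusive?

Enumerate all n_i → n_f pairs with 1 ≤ n_f < n_i ≤ 7 and compute λ = 1240 / [13.6·1·(1/n_f² − 1/n_i²)].
Lines falling in [91.5, 102] nm: 7→1 (93.08 nm), 6→1 (93.78 nm), 5→1 (94.98 nm), 4→1 (97.25 nm).

4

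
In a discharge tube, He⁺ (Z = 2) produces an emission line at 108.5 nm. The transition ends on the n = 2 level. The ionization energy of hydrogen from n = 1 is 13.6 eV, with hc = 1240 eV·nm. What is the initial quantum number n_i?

The photon energy is ΔE = hc/λ = 1240 / 108.5 = 11.43 eV.
With Z = 2, ΔE = 54.40 × (1/n_f² − 1/n_i²), so 1/n_f² − 1/n_i² = 0.2101.
With n_f = 2: 1/n_i² = 1/4 − 0.2101 = 0.03992, so n_i ≈ 5.01.

n_i = 5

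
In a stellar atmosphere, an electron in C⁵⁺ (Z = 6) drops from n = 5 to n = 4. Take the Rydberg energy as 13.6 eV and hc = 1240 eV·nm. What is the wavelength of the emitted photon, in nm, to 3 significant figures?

For Z = 6 the level energies scale as Z², so the effective Rydberg energy is 13.6 × 36 = 489.6 eV.
ΔE = 489.6 × (1/4² − 1/5²) = 489.6 × 0.02250 = 11.02 eV.
λ = hc/ΔE = 1240 / 11.02 = 113 nm.

113 nm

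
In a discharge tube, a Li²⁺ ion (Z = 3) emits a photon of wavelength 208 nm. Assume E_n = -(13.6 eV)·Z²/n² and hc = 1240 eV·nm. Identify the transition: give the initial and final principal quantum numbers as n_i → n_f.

n_i = 4, n_f = 3

The photon energy is ΔE = hc/λ = 1240 / 208 = 5.962 eV.
With Z = 3, ΔE = 122.4 × (1/n_f² − 1/n_i²), so 1/n_f² − 1/n_i² = 0.04871.
Trying n_f = 3 gives 1/n_i² = 0.06241, i.e. n_i ≈ 4; this pair matches.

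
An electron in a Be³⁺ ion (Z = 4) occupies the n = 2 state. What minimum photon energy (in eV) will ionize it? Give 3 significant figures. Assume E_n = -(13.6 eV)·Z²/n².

E_n = −13.6 Z²/n² = −217.6/n² eV for Z = 4.
E_2 = −217.6/4 = −54.4 eV, so ionization (to E = 0) requires 54.4 eV.

54.4 eV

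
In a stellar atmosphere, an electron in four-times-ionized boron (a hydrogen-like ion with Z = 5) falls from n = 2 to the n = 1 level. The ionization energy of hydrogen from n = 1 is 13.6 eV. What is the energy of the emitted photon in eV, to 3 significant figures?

255 eV

The Bohr energies scale as Z², so for Z = 5: E_n = −340.0/n² eV.
E_2 = −340.0/4 = −85.00 eV and E_1 = −340.0/1 = −340.0 eV.
The photon energy is |E_2 − E_1| = 255 eV.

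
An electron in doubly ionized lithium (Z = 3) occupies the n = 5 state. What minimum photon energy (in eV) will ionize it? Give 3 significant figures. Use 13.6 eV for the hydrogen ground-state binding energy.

E_n = −13.6 Z²/n² = −122.4/n² eV for Z = 3.
E_5 = −122.4/25 = −4.90 eV, so ionization (to E = 0) requires 4.90 eV.

4.90 eV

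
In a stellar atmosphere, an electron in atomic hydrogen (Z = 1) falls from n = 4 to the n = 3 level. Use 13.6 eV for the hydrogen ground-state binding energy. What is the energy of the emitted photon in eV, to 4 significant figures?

0.6611 eV

E_4 = −13.60/16 = −0.8500 eV and E_3 = −13.60/9 = −1.511 eV.
The photon energy is |E_4 − E_3| = 0.6611 eV.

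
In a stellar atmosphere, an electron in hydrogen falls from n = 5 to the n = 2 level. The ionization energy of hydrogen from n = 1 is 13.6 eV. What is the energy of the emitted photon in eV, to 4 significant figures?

2.856 eV

E_5 = −13.60/25 = −0.5440 eV and E_2 = −13.60/4 = −3.400 eV.
The photon energy is |E_5 − E_2| = 2.856 eV.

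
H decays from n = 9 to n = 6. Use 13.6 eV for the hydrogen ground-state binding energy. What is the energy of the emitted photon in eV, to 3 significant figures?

E_9 = −13.60/81 = −0.1679 eV and E_6 = −13.60/36 = −0.3778 eV.
The photon energy is |E_9 − E_6| = 0.210 eV.

0.210 eV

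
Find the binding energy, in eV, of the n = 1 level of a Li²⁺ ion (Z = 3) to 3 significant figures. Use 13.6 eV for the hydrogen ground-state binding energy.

122 eV

E_n = −13.6 Z²/n² = −122.4/n² eV for Z = 3.
E_1 = −122.4/1 = −122 eV, so ionization (to E = 0) requires 122 eV.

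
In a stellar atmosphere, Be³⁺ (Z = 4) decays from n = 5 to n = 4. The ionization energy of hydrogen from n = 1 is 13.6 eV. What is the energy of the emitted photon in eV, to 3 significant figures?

4.90 eV

The Bohr energies scale as Z², so for Z = 4: E_n = −217.6/n² eV.
E_5 = −217.6/25 = −8.704 eV and E_4 = −217.6/16 = −13.60 eV.
The photon energy is |E_5 − E_4| = 4.90 eV.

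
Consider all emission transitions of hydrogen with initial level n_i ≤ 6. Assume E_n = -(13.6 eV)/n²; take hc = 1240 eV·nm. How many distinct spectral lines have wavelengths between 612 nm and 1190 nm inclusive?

2

Enumerate all n_i → n_f pairs with 1 ≤ n_f < n_i ≤ 6 and compute λ = 1240 / [13.6·1·(1/n_f² − 1/n_i²)].
Lines falling in [612, 1190] nm: 3→2 (656.5 nm), 6→3 (1094 nm).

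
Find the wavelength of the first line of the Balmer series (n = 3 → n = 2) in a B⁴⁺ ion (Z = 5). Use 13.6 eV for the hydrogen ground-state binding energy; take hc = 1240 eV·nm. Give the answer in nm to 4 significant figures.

The Balmer series terminates on n_f = 2; the first line has n_i = 2+1 = 3.
ΔE = 340.0 × (1/2² − 1/3²) = 47.22 eV.
λ = 1240 / 47.22 = 26.26 nm.

26.26 nm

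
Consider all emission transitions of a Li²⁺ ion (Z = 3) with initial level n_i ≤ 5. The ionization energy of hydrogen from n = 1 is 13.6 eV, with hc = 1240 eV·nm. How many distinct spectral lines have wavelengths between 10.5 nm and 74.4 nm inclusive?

7

Enumerate all n_i → n_f pairs with 1 ≤ n_f < n_i ≤ 5 and compute λ = 1240 / [13.6·9·(1/n_f² − 1/n_i²)].
Lines falling in [10.5, 74.4] nm: 5→1 (10.55 nm), 4→1 (10.81 nm), 3→1 (11.40 nm), 2→1 (13.51 nm), 5→2 (48.24 nm), 4→2 (54.03 nm), 3→2 (72.94 nm).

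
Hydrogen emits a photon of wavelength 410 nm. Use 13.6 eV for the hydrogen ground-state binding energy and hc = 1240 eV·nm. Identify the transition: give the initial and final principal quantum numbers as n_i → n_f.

The photon energy is ΔE = hc/λ = 1240 / 410 = 3.024 eV.
With Z = 1, ΔE = 13.60 × (1/n_f² − 1/n_i²), so 1/n_f² − 1/n_i² = 0.2224.
Trying n_f = 2 gives 1/n_i² = 0.02762, i.e. n_i ≈ 6; this pair matches.

n_i = 6, n_f = 2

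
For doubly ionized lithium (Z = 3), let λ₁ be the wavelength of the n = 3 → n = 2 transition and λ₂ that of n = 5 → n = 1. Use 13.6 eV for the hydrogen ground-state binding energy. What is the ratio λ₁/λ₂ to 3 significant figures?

λ ∝ 1/ΔE ∝ 1/(1/n_f² − 1/n_i²), and the Z² and hc factors cancel in the ratio.
λ₁/λ₂ = (1/1² − 1/5²)/(1/2² − 1/3²) = 0.9600/0.1389 = 6.91.

6.91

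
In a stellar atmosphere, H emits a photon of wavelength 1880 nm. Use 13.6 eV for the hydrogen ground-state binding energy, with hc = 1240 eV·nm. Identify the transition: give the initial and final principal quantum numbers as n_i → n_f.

n_i = 4, n_f = 3

The photon energy is ΔE = hc/λ = 1240 / 1880 = 0.6596 eV.
With Z = 1, ΔE = 13.60 × (1/n_f² − 1/n_i²), so 1/n_f² − 1/n_i² = 0.04850.
Trying n_f = 3 gives 1/n_i² = 0.06261, i.e. n_i ≈ 4; this pair matches.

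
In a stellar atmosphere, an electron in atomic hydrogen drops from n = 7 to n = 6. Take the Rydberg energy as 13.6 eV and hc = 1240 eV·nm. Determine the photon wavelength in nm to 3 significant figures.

12400 nm

ΔE = 13.60 × (1/6² − 1/7²) = 13.60 × 0.007370 = 0.1002 eV.
λ = hc/ΔE = 1240 / 0.1002 = 12400 nm.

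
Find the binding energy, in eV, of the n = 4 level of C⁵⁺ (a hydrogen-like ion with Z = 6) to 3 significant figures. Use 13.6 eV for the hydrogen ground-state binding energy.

30.6 eV

E_n = −13.6 Z²/n² = −489.6/n² eV for Z = 6.
E_4 = −489.6/16 = −30.6 eV, so ionization (to E = 0) requires 30.6 eV.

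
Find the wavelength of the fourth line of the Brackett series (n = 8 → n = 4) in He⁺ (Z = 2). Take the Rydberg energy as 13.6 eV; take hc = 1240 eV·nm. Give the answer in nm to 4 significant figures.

486.3 nm

The Brackett series terminates on n_f = 4; the fourth line has n_i = 4+4 = 8.
ΔE = 54.40 × (1/4² − 1/8²) = 2.550 eV.
λ = 1240 / 2.550 = 486.3 nm.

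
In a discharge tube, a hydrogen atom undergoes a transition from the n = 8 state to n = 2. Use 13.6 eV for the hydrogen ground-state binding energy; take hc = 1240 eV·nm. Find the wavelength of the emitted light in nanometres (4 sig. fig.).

ΔE = 13.60 × (1/2² − 1/8²) = 13.60 × 0.2344 = 3.188 eV.
λ = hc/ΔE = 1240 / 3.188 = 389.0 nm.

389.0 nm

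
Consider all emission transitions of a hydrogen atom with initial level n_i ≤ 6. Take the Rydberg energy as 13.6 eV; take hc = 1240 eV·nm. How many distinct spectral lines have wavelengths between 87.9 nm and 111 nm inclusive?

Enumerate all n_i → n_f pairs with 1 ≤ n_f < n_i ≤ 6 and compute λ = 1240 / [13.6·1·(1/n_f² − 1/n_i²)].
Lines falling in [87.9, 111] nm: 6→1 (93.78 nm), 5→1 (94.98 nm), 4→1 (97.25 nm), 3→1 (102.6 nm).

4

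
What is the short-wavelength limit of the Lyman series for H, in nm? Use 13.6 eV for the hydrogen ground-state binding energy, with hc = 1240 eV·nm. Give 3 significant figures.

The Lyman series has lower level n_f = 1; the series limit corresponds to n_i → ∞.
ΔE_max = 13.6 × 1 / 1² = 13.60 eV.
λ_min = 1240 / 13.60 = 91.2 nm.

91.2 nm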